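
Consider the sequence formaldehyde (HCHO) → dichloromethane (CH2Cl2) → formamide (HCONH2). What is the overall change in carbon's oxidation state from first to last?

Carbon oxidation states along the series — formaldehyde: 0, dichloromethane: 0, formamide: +2.
Net change = +2 − (0) = +2.

+2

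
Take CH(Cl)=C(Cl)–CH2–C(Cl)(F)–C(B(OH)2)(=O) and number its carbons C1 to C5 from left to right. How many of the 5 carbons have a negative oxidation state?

1

Tallying each carbon's bonds:
C1: 2C, 1H, 1Cl → 0 − 1 + 1 = 0
C2: 3C, 1Cl → 0 + 1 = +1
C3: 2C, 2H → 0 − 2 = -2
C4: 2C, 1F, 1Cl → 0 + 1 + 1 = +2
C5: 1C, 2O, 1B → 0 + 2 − 1 = +1
1 carbon (C3) meets the condition.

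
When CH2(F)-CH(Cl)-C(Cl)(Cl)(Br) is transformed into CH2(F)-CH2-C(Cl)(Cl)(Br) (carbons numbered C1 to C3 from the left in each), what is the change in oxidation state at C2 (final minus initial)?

-2

Before: C2 has 2 bonds to C, 1 bond to H, 1 bond to Cl → oxidation state 0.
After: C2 has 2 bonds to C, 2 bonds to H → oxidation state -2.
Δ = -2 − (0) = -2, so this is a reduction at C2.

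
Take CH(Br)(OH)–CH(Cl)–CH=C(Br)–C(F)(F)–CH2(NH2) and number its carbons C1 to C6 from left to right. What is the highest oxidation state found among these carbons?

+2

Tallying each carbon's bonds:
C1: 1C, 1H, 1O, 1Br → 0 − 1 + 1 + 1 = +1
C2: 2C, 1H, 1Cl → 0 − 1 + 1 = 0
C3: 3C, 1H → 0 − 1 = -1
C4: 3C, 1Br → 0 + 1 = +1
C5: 2C, 2F → 0 + 2 = +2
C6: 1C, 2H, 1N → 0 − 2 + 1 = -1
The highest value is +2.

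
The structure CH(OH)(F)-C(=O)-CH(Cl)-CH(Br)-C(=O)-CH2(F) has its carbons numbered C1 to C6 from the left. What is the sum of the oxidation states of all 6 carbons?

Assign +1 per bond to O/N/halogen, −1 per bond to H or an electropositive element, and 0 per bond to carbon. Tallying each carbon:
C1: 1C, 1H, 1O, 1F → 0 − 1 + 1 + 1 = +1
C2: 2C, 2O → 0 + 2 = +2
C3: 2C, 1H, 1Cl → 0 − 1 + 1 = 0
C4: 2C, 1H, 1Br → 0 − 1 + 1 = 0
C5: 2C, 2O → 0 + 2 = +2
C6: 1C, 2H, 1F → 0 − 2 + 1 = -1
Sum = +1 + 2 + 0 + 0 + 2 − 1 = +4.

+4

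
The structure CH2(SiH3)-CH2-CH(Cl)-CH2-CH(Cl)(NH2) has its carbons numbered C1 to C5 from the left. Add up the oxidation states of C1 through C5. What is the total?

-6

Assign +1 per bond to O/N/halogen, −1 per bond to H or an electropositive element, and 0 per bond to carbon. Tallying each carbon:
C1: 1C, 2H, 1Si → 0 − 2 − 1 = -3
C2: 2C, 2H → 0 − 2 = -2
C3: 2C, 1H, 1Cl → 0 − 1 + 1 = 0
C4: 2C, 2H → 0 − 2 = -2
C5: 1C, 1H, 1N, 1Cl → 0 − 1 + 1 + 1 = +1
Sum = -3 − 2 + 0 − 2 + 1 = -6.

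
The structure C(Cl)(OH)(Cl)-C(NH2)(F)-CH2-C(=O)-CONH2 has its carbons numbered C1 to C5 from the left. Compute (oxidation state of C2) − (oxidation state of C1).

C2: 2C, 1N, 1F → 0 + 1 + 1 = +2
C1: 1C, 1O, 2Cl → 0 + 1 + 2 = +3
Difference: +2 − (+3) = -1.

-1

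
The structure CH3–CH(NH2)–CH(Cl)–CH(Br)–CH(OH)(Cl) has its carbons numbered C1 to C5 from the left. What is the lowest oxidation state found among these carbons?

Assign +1 per bond to O/N/halogen, −1 per bond to H or an electropositive element, and 0 per bond to carbon. Tallying each carbon:
C1: 1C, 3H → 0 − 3 = -3
C2: 2C, 1H, 1N → 0 − 1 + 1 = 0
C3: 2C, 1H, 1Cl → 0 − 1 + 1 = 0
C4: 2C, 1H, 1Br → 0 − 1 + 1 = 0
C5: 1C, 1H, 1O, 1Cl → 0 − 1 + 1 + 1 = +1
The lowest value is -3.

-3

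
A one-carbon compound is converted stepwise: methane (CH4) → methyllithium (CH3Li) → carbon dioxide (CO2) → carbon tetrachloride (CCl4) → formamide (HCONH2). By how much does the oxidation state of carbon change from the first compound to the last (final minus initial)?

+6

Carbon oxidation states along the series — methane: -4, methyllithium: -4, carbon dioxide: +4, carbon tetrachloride: +4, formamide: +2.
Net change = +2 − (-4) = +6.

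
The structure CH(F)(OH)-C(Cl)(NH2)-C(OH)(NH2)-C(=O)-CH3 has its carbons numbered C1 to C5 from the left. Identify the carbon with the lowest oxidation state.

C5

Tallying each carbon's bonds:
C1: 1C, 1H, 1O, 1F → 0 − 1 + 1 + 1 = +1
C2: 2C, 1N, 1Cl → 0 + 1 + 1 = +2
C3: 2C, 1O, 1N → 0 + 1 + 1 = +2
C4: 2C, 2O → 0 + 2 = +2
C5: 1C, 3H → 0 − 3 = -3
The most reduced carbon is C5 at -3.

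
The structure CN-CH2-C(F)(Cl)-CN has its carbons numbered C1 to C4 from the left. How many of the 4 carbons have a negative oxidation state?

Tallying each carbon's bonds:
C1: 1C, 3N → 0 + 3 = +3
C2: 2C, 2H → 0 − 2 = -2
C3: 2C, 1F, 1Cl → 0 + 1 + 1 = +2
C4: 1C, 3N → 0 + 3 = +3
1 carbon (C2) meets the condition.

1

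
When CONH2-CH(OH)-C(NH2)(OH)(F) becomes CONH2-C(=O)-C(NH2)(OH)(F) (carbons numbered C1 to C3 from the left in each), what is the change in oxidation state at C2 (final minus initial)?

Before: C2 has 2 bonds to C, 1 bond to H, 1 bond to O → oxidation state 0.
After: C2 has 2 bonds to C, 2 bonds to O → oxidation state +2.
Δ = +2 − (0) = +2, so this is an oxidation at C2.

+2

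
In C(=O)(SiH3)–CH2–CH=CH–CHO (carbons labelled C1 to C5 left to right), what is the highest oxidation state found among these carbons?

+1

Bonds to more-electronegative neighbours contribute +1 each, bonds to H or metals contribute −1 each, and C–C bonds contribute 0. Tallying each carbon:
C1: 1C, 2O, 1Si → 0 + 2 − 1 = +1
C2: 2C, 2H → 0 − 2 = -2
C3: 3C, 1H → 0 − 1 = -1
C4: 3C, 1H → 0 − 1 = -1
C5: 1C, 1H, 2O → 0 − 1 + 2 = +1
The highest value is +1.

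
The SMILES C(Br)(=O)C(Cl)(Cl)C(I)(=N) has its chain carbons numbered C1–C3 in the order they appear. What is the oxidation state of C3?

Each bond to a more electronegative atom (O, N, halogen) counts +1, each bond to a less electronegative atom (H, metal, B, Si) counts −1, and each C–C bond counts 0.
C3 has one bond to C (0), one bond to I (+1), a double bond to N (2×+1 = +2).
Oxidation state = 0 + 1 + 2 = +3.

+3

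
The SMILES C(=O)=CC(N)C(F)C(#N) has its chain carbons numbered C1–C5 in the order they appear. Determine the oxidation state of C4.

0

C4 has one bond to C (0), one bond to C (0), one bond to H (-1), one bond to F (+1).
Oxidation state = 0 + 0 − 1 + 1 = 0.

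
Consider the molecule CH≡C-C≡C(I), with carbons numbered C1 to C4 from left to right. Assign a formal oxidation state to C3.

Count +1 for every bond to an atom more electronegative than carbon and −1 for every bond to one less electronegative; C–C bonds are 0.
C3 has one bond to C (0), a triple bond to C (3×0 = 0).
Oxidation state = 0 + 0 = 0.

0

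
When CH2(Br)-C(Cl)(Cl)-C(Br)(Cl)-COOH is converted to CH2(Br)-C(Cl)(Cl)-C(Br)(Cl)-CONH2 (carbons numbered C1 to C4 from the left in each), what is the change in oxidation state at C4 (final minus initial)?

Before: C4 has 1 bond to C, 3 bonds to O → oxidation state +3.
After: C4 has 1 bond to C, 2 bonds to O, 1 bond to N → oxidation state +3.
Δ = +3 − (+3) = 0, so no net redox change at C4.

0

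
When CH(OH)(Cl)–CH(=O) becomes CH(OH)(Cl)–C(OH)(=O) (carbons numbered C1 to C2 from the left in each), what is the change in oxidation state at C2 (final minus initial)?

Before: C2 has 1 bond to C, 1 bond to H, 2 bonds to O → oxidation state +1.
After: C2 has 1 bond to C, 3 bonds to O → oxidation state +3.
Δ = +3 − (+1) = +2, so this is an oxidation at C2.

+2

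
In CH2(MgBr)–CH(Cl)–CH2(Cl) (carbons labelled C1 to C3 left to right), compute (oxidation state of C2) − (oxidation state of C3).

+1

C2: 2C, 1H, 1Cl → 0 − 1 + 1 = 0
C3: 1C, 2H, 1Cl → 0 − 2 + 1 = -1
Difference: 0 − (-1) = +1.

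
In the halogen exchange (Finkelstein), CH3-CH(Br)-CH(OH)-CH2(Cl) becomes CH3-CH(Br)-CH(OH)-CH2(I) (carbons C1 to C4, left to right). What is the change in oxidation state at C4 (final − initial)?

Before: C4 has 1 bond to C, 2 bonds to H, 1 bond to Cl → oxidation state -1.
After: C4 has 1 bond to C, 2 bonds to H, 1 bond to I → oxidation state -1.
Δ = -1 − (-1) = 0, so no net redox change at C4.

0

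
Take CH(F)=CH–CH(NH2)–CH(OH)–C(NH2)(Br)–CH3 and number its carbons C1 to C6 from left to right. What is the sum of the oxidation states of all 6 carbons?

-2

Tallying each carbon's bonds:
C1: 2C, 1H, 1F → 0 − 1 + 1 = 0
C2: 3C, 1H → 0 − 1 = -1
C3: 2C, 1H, 1N → 0 − 1 + 1 = 0
C4: 2C, 1H, 1O → 0 − 1 + 1 = 0
C5: 2C, 1N, 1Br → 0 + 1 + 1 = +2
C6: 1C, 3H → 0 − 3 = -3
Sum = 0 − 1 + 0 + 0 + 2 − 3 = -2.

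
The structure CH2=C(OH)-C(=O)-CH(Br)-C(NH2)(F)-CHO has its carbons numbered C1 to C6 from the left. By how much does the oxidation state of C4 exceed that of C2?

-1

C4: 2C, 1H, 1Br → 0 − 1 + 1 = 0
C2: 3C, 1O → 0 + 1 = +1
Difference: 0 − (+1) = -1.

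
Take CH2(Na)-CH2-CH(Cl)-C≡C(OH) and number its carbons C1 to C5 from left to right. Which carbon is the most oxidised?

Tallying each carbon's bonds:
C1: 1C, 2H, 1Na → 0 − 2 − 1 = -3
C2: 2C, 2H → 0 − 2 = -2
C3: 2C, 1H, 1Cl → 0 − 1 + 1 = 0
C4: 4C → 0 = 0
C5: 3C, 1O → 0 + 1 = +1
The most oxidised carbon is C5 at +1.

C5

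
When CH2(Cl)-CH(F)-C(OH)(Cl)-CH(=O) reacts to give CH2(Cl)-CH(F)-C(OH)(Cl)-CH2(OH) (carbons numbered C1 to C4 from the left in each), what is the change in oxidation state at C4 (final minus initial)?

Before: C4 has 1 bond to C, 1 bond to H, 2 bonds to O → oxidation state +1.
After: C4 has 1 bond to C, 2 bonds to H, 1 bond to O → oxidation state -1.
Δ = -1 − (+1) = -2, so this is a reduction at C4.

-2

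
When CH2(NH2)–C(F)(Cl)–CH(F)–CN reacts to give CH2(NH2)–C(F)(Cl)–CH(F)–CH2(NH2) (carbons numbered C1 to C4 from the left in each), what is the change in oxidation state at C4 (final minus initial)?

-4

Before: C4 has 1 bond to C, 3 bonds to N → oxidation state +3.
After: C4 has 1 bond to C, 2 bonds to H, 1 bond to N → oxidation state -1.
Δ = -1 − (+3) = -4, so this is a reduction at C4.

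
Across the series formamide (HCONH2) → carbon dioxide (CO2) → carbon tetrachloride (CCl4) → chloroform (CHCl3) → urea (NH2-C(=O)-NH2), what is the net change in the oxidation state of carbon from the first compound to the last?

Carbon oxidation states along the series — formamide: +2, carbon dioxide: +4, carbon tetrachloride: +4, chloroform: +2, urea: +4.
Net change = +4 − (+2) = +2.

+2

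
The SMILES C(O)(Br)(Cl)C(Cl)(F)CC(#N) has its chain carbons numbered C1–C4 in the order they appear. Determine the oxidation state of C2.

+2

C2 has one bond to C (0), one bond to C (0), one bond to Cl (+1), one bond to F (+1).
Oxidation state = 0 + 0 + 1 + 1 = +2.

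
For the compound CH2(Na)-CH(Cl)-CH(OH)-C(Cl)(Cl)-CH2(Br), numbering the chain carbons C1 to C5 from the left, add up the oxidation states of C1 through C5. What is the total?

-2

Assign +1 per bond to O/N/halogen, −1 per bond to H or an electropositive element, and 0 per bond to carbon. Tallying each carbon:
C1: 1C, 2H, 1Na → 0 − 2 − 1 = -3
C2: 2C, 1H, 1Cl → 0 − 1 + 1 = 0
C3: 2C, 1H, 1O → 0 − 1 + 1 = 0
C4: 2C, 2Cl → 0 + 2 = +2
C5: 1C, 2H, 1Br → 0 − 2 + 1 = -1
Sum = -3 + 0 + 0 + 2 − 1 = -2.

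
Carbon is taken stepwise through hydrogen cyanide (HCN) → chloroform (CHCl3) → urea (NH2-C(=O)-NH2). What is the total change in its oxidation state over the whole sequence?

Carbon oxidation states along the series — hydrogen cyanide: +2, chloroform: +2, urea: +4.
Net change = +4 − (+2) = +2.

+2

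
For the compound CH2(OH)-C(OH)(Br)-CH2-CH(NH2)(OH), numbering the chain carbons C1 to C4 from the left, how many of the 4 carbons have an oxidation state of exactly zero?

Count +1 for every bond to an atom more electronegative than carbon and −1 for every bond to one less electronegative; C–C bonds are 0. Tallying each carbon:
C1: 1C, 2H, 1O → 0 − 2 + 1 = -1
C2: 2C, 1O, 1Br → 0 + 1 + 1 = +2
C3: 2C, 2H → 0 − 2 = -2
C4: 1C, 1H, 1O, 1N → 0 − 1 + 1 + 1 = +1
0 carbons meet the condition.

0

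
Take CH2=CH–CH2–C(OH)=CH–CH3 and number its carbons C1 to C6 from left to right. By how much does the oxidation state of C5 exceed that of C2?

0

C5: 3C, 1H → 0 − 1 = -1
C2: 3C, 1H → 0 − 1 = -1
Difference: -1 − (-1) = 0.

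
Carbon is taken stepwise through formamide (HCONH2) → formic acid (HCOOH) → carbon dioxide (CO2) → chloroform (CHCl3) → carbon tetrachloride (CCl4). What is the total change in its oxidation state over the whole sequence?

+2

Carbon oxidation states along the series — formamide: +2, formic acid: +2, carbon dioxide: +4, chloroform: +2, carbon tetrachloride: +4.
Net change = +4 − (+2) = +2.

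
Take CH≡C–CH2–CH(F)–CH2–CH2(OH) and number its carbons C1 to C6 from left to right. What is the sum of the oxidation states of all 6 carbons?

-6

Tallying each carbon's bonds:
C1: 3C, 1H → 0 − 1 = -1
C2: 4C → 0 = 0
C3: 2C, 2H → 0 − 2 = -2
C4: 2C, 1H, 1F → 0 − 1 + 1 = 0
C5: 2C, 2H → 0 − 2 = -2
C6: 1C, 2H, 1O → 0 − 2 + 1 = -1
Sum = -1 + 0 − 2 + 0 − 2 − 1 = -6.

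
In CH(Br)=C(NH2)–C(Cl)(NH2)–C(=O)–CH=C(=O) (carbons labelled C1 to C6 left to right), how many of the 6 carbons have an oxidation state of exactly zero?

Tallying each carbon's bonds:
C1: 2C, 1H, 1Br → 0 − 1 + 1 = 0
C2: 3C, 1N → 0 + 1 = +1
C3: 2C, 1N, 1Cl → 0 + 1 + 1 = +2
C4: 2C, 2O → 0 + 2 = +2
C5: 3C, 1H → 0 − 1 = -1
C6: 2C, 2O → 0 + 2 = +2
1 carbon (C1) meets the condition.

1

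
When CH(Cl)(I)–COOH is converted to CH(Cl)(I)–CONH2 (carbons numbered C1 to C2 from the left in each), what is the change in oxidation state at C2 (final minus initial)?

Before: C2 has 1 bond to C, 3 bonds to O → oxidation state +3.
After: C2 has 1 bond to C, 2 bonds to O, 1 bond to N → oxidation state +3.
Δ = +3 − (+3) = 0, so no net redox change at C2.

0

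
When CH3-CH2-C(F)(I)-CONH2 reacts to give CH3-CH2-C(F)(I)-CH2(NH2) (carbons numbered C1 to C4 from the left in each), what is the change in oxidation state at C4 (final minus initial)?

Before: C4 has 1 bond to C, 2 bonds to O, 1 bond to N → oxidation state +3.
After: C4 has 1 bond to C, 2 bonds to H, 1 bond to N → oxidation state -1.
Δ = -1 − (+3) = -4, so this is a reduction at C4.

-4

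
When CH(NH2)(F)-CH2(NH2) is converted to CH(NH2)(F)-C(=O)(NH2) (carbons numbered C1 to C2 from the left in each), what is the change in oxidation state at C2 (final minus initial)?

Before: C2 has 1 bond to C, 2 bonds to H, 1 bond to N → oxidation state -1.
After: C2 has 1 bond to C, 2 bonds to O, 1 bond to N → oxidation state +3.
Δ = +3 − (-1) = +4, so this is an oxidation at C2.

+4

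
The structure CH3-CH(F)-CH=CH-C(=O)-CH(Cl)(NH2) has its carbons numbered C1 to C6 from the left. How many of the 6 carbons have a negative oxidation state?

3

Assign +1 per bond to O/N/halogen, −1 per bond to H or an electropositive element, and 0 per bond to carbon. Tallying each carbon:
C1: 1C, 3H → 0 − 3 = -3
C2: 2C, 1H, 1F → 0 − 1 + 1 = 0
C3: 3C, 1H → 0 − 1 = -1
C4: 3C, 1H → 0 − 1 = -1
C5: 2C, 2O → 0 + 2 = +2
C6: 1C, 1H, 1N, 1Cl → 0 − 1 + 1 + 1 = +1
3 carbons (C1, C3, C4) meet the condition.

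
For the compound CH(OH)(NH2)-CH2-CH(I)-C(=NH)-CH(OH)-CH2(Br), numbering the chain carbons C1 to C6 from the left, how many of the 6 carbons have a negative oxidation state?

Tallying each carbon's bonds:
C1: 1C, 1H, 1O, 1N → 0 − 1 + 1 + 1 = +1
C2: 2C, 2H → 0 − 2 = -2
C3: 2C, 1H, 1I → 0 − 1 + 1 = 0
C4: 2C, 2N → 0 + 2 = +2
C5: 2C, 1H, 1O → 0 − 1 + 1 = 0
C6: 1C, 2H, 1Br → 0 − 2 + 1 = -1
2 carbons (C2, C6) meet the condition.

2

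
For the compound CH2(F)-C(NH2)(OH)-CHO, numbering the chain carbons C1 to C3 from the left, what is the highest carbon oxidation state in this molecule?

Bonds to more-electronegative neighbours contribute +1 each, bonds to H or metals contribute −1 each, and C–C bonds contribute 0. Tallying each carbon:
C1: 1C, 2H, 1F → 0 − 2 + 1 = -1
C2: 2C, 1O, 1N → 0 + 1 + 1 = +2
C3: 1C, 1H, 2O → 0 − 1 + 2 = +1
The highest value is +2.

+2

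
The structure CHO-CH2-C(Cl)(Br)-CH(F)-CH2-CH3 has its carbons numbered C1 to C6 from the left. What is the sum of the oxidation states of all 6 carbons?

Count +1 for every bond to an atom more electronegative than carbon and −1 for every bond to one less electronegative; C–C bonds are 0. Tallying each carbon:
C1: 1C, 1H, 2O → 0 − 1 + 2 = +1
C2: 2C, 2H → 0 − 2 = -2
C3: 2C, 1Cl, 1Br → 0 + 1 + 1 = +2
C4: 2C, 1H, 1F → 0 − 1 + 1 = 0
C5: 2C, 2H → 0 − 2 = -2
C6: 1C, 3H → 0 − 3 = -3
Sum = +1 − 2 + 2 + 0 − 2 − 3 = -4.

-4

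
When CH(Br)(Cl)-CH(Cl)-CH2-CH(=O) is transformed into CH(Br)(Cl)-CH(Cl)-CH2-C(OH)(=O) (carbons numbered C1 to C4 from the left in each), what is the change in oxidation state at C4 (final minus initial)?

Before: C4 has 1 bond to C, 1 bond to H, 2 bonds to O → oxidation state +1.
After: C4 has 1 bond to C, 3 bonds to O → oxidation state +3.
Δ = +3 − (+1) = +2, so this is an oxidation at C4.

+2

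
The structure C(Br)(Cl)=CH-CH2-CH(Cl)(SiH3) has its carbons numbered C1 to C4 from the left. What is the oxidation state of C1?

C1 has a double bond to C (2×0 = 0), one bond to Br (+1), one bond to Cl (+1).
Oxidation state = 0 + 1 + 1 = +2.

+2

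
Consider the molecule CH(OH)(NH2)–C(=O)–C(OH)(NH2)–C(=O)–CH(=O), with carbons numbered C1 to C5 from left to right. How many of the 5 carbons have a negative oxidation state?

0

Tallying each carbon's bonds:
C1: 1C, 1H, 1O, 1N → 0 − 1 + 1 + 1 = +1
C2: 2C, 2O → 0 + 2 = +2
C3: 2C, 1O, 1N → 0 + 1 + 1 = +2
C4: 2C, 2O → 0 + 2 = +2
C5: 1C, 1H, 2O → 0 − 1 + 2 = +1
0 carbons meet the condition.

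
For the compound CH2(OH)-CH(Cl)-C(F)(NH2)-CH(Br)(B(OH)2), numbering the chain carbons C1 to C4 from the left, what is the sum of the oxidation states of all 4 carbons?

0

Tallying each carbon's bonds:
C1: 1C, 2H, 1O → 0 − 2 + 1 = -1
C2: 2C, 1H, 1Cl → 0 − 1 + 1 = 0
C3: 2C, 1N, 1F → 0 + 1 + 1 = +2
C4: 1C, 1H, 1Br, 1B → 0 − 1 + 1 − 1 = -1
Sum = -1 + 0 + 2 − 1 = 0.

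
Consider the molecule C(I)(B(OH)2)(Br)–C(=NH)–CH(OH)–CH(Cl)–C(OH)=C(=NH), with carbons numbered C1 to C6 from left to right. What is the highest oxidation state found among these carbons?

+2

Count +1 for every bond to an atom more electronegative than carbon and −1 for every bond to one less electronegative; C–C bonds are 0. Tallying each carbon:
C1: 1C, 1Br, 1I, 1B → 0 + 1 + 1 − 1 = +1
C2: 2C, 2N → 0 + 2 = +2
C3: 2C, 1H, 1O → 0 − 1 + 1 = 0
C4: 2C, 1H, 1Cl → 0 − 1 + 1 = 0
C5: 3C, 1O → 0 + 1 = +1
C6: 2C, 2N → 0 + 2 = +2
The highest value is +2.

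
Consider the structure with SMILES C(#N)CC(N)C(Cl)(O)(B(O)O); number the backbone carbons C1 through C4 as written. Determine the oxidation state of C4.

+1

C4 has one bond to C (0), one bond to Cl (+1), one bond to O (+1), one bond to B (-1).
Oxidation state = 0 + 1 + 1 − 1 = +1.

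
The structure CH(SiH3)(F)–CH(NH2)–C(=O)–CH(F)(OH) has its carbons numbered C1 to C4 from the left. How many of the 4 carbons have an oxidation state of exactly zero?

Count +1 for every bond to an atom more electronegative than carbon and −1 for every bond to one less electronegative; C–C bonds are 0. Tallying each carbon:
C1: 1C, 1H, 1F, 1Si → 0 − 1 + 1 − 1 = -1
C2: 2C, 1H, 1N → 0 − 1 + 1 = 0
C3: 2C, 2O → 0 + 2 = +2
C4: 1C, 1H, 1O, 1F → 0 − 1 + 1 + 1 = +1
1 carbon (C2) meets the condition.

1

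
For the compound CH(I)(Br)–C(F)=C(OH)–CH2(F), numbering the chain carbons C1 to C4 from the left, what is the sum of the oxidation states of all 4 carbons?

+2

Tallying each carbon's bonds:
C1: 1C, 1H, 1Br, 1I → 0 − 1 + 1 + 1 = +1
C2: 3C, 1F → 0 + 1 = +1
C3: 3C, 1O → 0 + 1 = +1
C4: 1C, 2H, 1F → 0 − 2 + 1 = -1
Sum = +1 + 1 + 1 − 1 = +2.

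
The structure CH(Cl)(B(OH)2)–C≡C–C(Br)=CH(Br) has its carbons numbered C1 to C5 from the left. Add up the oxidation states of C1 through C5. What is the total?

0

Assign +1 per bond to O/N/halogen, −1 per bond to H or an electropositive element, and 0 per bond to carbon. Tallying each carbon:
C1: 1C, 1H, 1Cl, 1B → 0 − 1 + 1 − 1 = -1
C2: 4C → 0 = 0
C3: 4C → 0 = 0
C4: 3C, 1Br → 0 + 1 = +1
C5: 2C, 1H, 1Br → 0 − 1 + 1 = 0
Sum = -1 + 0 + 0 + 1 + 0 = 0.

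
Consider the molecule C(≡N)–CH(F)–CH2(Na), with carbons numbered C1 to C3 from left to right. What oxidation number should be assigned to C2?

0

Count +1 for every bond to an atom more electronegative than carbon and −1 for every bond to one less electronegative; C–C bonds are 0.
C2 has one bond to C (0), one bond to C (0), one bond to H (-1), one bond to F (+1).
Oxidation state = 0 + 0 − 1 + 1 = 0.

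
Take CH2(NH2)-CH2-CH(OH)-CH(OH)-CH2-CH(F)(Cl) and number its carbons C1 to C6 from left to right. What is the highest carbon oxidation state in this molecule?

+1

Tallying each carbon's bonds:
C1: 1C, 2H, 1N → 0 − 2 + 1 = -1
C2: 2C, 2H → 0 − 2 = -2
C3: 2C, 1H, 1O → 0 − 1 + 1 = 0
C4: 2C, 1H, 1O → 0 − 1 + 1 = 0
C5: 2C, 2H → 0 − 2 = -2
C6: 1C, 1H, 1F, 1Cl → 0 − 1 + 1 + 1 = +1
The highest value is +1.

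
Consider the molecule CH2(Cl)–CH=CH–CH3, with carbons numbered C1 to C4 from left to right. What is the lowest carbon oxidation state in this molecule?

-3

Tallying each carbon's bonds:
C1: 1C, 2H, 1Cl → 0 − 2 + 1 = -1
C2: 3C, 1H → 0 − 1 = -1
C3: 3C, 1H → 0 − 1 = -1
C4: 1C, 3H → 0 − 3 = -3
The lowest value is -3.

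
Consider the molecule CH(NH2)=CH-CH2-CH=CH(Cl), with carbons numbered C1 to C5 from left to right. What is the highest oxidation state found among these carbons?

Tallying each carbon's bonds:
C1: 2C, 1H, 1N → 0 − 1 + 1 = 0
C2: 3C, 1H → 0 − 1 = -1
C3: 2C, 2H → 0 − 2 = -2
C4: 3C, 1H → 0 − 1 = -1
C5: 2C, 1H, 1Cl → 0 − 1 + 1 = 0
The highest value is 0.

0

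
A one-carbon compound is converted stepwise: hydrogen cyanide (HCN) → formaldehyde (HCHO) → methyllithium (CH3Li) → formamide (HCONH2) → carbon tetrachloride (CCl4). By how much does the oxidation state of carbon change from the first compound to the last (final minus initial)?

Carbon oxidation states along the series — hydrogen cyanide: +2, formaldehyde: 0, methyllithium: -4, formamide: +2, carbon tetrachloride: +4.
Net change = +4 − (+2) = +2.

+2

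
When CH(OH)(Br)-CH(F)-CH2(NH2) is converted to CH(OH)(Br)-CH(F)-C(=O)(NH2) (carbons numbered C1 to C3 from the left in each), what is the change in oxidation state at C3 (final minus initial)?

+4

Before: C3 has 1 bond to C, 2 bonds to H, 1 bond to N → oxidation state -1.
After: C3 has 1 bond to C, 2 bonds to O, 1 bond to N → oxidation state +3.
Δ = +3 − (-1) = +4, so this is an oxidation at C3.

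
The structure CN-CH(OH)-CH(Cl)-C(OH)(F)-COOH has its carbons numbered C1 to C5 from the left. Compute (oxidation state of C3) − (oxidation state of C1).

-3

C3: 2C, 1H, 1Cl → 0 − 1 + 1 = 0
C1: 1C, 3N → 0 + 3 = +3
Difference: 0 − (+3) = -3.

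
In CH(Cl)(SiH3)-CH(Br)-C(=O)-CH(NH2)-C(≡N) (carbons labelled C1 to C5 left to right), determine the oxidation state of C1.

Bonds to more-electronegative neighbours contribute +1 each, bonds to H or metals contribute −1 each, and C–C bonds contribute 0.
C1 has one bond to C (0), one bond to H (-1), one bond to Cl (+1), one bond to Si (-1).
Oxidation state = 0 − 1 + 1 − 1 = -1.

-1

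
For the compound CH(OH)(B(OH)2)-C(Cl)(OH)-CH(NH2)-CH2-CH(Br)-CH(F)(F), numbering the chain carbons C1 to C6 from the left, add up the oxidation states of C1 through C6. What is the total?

0

Bonds to more-electronegative neighbours contribute +1 each, bonds to H or metals contribute −1 each, and C–C bonds contribute 0. Tallying each carbon:
C1: 1C, 1H, 1O, 1B → 0 − 1 + 1 − 1 = -1
C2: 2C, 1O, 1Cl → 0 + 1 + 1 = +2
C3: 2C, 1H, 1N → 0 − 1 + 1 = 0
C4: 2C, 2H → 0 − 2 = -2
C5: 2C, 1H, 1Br → 0 − 1 + 1 = 0
C6: 1C, 1H, 2F → 0 − 1 + 2 = +1
Sum = -1 + 2 + 0 − 2 + 0 + 1 = 0.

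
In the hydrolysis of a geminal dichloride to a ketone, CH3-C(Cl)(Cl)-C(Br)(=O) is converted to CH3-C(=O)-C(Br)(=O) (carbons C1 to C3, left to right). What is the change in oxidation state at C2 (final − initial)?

0

Before: C2 has 2 bonds to C, 2 bonds to Cl → oxidation state +2.
After: C2 has 2 bonds to C, 2 bonds to O → oxidation state +2.
Δ = +2 − (+2) = 0, so no net redox change at C2.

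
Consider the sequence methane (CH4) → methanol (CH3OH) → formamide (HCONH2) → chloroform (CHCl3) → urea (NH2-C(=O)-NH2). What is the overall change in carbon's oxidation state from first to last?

Carbon oxidation states along the series — methane: -4, methanol: -2, formamide: +2, chloroform: +2, urea: +4.
Net change = +4 − (-4) = +8.

+8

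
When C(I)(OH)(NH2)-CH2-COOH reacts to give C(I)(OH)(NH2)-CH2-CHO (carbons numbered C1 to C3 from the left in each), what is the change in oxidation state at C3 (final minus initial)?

Before: C3 has 1 bond to C, 3 bonds to O → oxidation state +3.
After: C3 has 1 bond to C, 1 bond to H, 2 bonds to O → oxidation state +1.
Δ = +1 − (+3) = -2, so this is a reduction at C3.

-2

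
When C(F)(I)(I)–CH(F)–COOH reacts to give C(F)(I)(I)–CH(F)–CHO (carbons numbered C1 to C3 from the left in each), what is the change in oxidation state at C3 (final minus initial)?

-2

Before: C3 has 1 bond to C, 3 bonds to O → oxidation state +3.
After: C3 has 1 bond to C, 1 bond to H, 2 bonds to O → oxidation state +1.
Δ = +1 − (+3) = -2, so this is a reduction at C3.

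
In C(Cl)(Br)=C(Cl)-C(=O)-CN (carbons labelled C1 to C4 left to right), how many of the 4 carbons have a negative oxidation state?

Count +1 for every bond to an atom more electronegative than carbon and −1 for every bond to one less electronegative; C–C bonds are 0. Tallying each carbon:
C1: 2C, 1Cl, 1Br → 0 + 1 + 1 = +2
C2: 3C, 1Cl → 0 + 1 = +1
C3: 2C, 2O → 0 + 2 = +2
C4: 1C, 3N → 0 + 3 = +3
0 carbons meet the condition.

0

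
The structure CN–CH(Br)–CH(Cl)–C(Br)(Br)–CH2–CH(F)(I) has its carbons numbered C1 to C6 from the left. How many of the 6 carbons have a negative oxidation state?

Tallying each carbon's bonds:
C1: 1C, 3N → 0 + 3 = +3
C2: 2C, 1H, 1Br → 0 − 1 + 1 = 0
C3: 2C, 1H, 1Cl → 0 − 1 + 1 = 0
C4: 2C, 2Br → 0 + 2 = +2
C5: 2C, 2H → 0 − 2 = -2
C6: 1C, 1H, 1F, 1I → 0 − 1 + 1 + 1 = +1
1 carbon (C5) meets the condition.

1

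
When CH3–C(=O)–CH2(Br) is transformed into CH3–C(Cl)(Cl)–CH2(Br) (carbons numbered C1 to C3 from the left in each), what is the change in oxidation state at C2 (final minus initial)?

Before: C2 has 2 bonds to C, 2 bonds to O → oxidation state +2.
After: C2 has 2 bonds to C, 2 bonds to Cl → oxidation state +2.
Δ = +2 − (+2) = 0, so no net redox change at C2.

0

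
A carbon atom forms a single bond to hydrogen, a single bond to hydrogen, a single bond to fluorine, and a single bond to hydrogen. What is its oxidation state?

-2

Count +1 for every bond to an atom more electronegative than carbon and −1 for every bond to one less electronegative; C–C bonds are 0.
The carbon has one bond to F (+1), one bond to H (-1), one bond to H (-1), one bond to H (-1).
Oxidation state = +1 − 1 − 1 − 1 = -2.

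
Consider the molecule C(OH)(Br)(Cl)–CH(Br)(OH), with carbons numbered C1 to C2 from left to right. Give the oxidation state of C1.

C1 has one bond to C (0), one bond to O (+1), one bond to Br (+1), one bond to Cl (+1).
Oxidation state = 0 + 1 + 1 + 1 = +3.

+3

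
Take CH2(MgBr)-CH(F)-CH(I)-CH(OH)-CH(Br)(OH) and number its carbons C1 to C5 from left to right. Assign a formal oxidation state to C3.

C3 has one bond to C (0), one bond to C (0), one bond to I (+1), one bond to H (-1).
Oxidation state = 0 + 0 + 1 − 1 = 0.

0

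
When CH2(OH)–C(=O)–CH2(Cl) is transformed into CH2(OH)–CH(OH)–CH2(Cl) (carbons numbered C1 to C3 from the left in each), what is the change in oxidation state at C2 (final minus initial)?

Before: C2 has 2 bonds to C, 2 bonds to O → oxidation state +2.
After: C2 has 2 bonds to C, 1 bond to H, 1 bond to O → oxidation state 0.
Δ = 0 − (+2) = -2, so this is a reduction at C2.

-2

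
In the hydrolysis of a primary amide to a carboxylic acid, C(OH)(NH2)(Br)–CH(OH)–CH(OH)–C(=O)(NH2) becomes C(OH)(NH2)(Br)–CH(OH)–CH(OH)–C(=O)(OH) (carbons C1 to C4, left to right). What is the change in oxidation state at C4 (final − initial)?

0

Before: C4 has 1 bond to C, 2 bonds to O, 1 bond to N → oxidation state +3.
After: C4 has 1 bond to C, 3 bonds to O → oxidation state +3.
Δ = +3 − (+3) = 0, so no net redox change at C4.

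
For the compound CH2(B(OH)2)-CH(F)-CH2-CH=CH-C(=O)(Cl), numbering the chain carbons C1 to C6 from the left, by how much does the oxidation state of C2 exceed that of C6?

-3

C2: 2C, 1H, 1F → 0 − 1 + 1 = 0
C6: 1C, 2O, 1Cl → 0 + 2 + 1 = +3
Difference: 0 − (+3) = -3.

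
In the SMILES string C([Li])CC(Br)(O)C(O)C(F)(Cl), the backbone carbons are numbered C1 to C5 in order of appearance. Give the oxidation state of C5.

+1

C5 has one bond to C (0), one bond to F (+1), one bond to H (-1), one bond to Cl (+1).
Oxidation state = 0 + 1 − 1 + 1 = +1.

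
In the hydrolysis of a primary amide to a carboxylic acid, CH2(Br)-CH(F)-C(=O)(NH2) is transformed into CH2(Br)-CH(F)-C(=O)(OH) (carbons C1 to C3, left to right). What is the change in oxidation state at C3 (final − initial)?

Before: C3 has 1 bond to C, 2 bonds to O, 1 bond to N → oxidation state +3.
After: C3 has 1 bond to C, 3 bonds to O → oxidation state +3.
Δ = +3 − (+3) = 0, so no net redox change at C3.

0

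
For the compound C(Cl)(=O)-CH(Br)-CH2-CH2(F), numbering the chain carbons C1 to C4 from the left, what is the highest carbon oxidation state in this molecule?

Assign +1 per bond to O/N/halogen, −1 per bond to H or an electropositive element, and 0 per bond to carbon. Tallying each carbon:
C1: 1C, 2O, 1Cl → 0 + 2 + 1 = +3
C2: 2C, 1H, 1Br → 0 − 1 + 1 = 0
C3: 2C, 2H → 0 − 2 = -2
C4: 1C, 2H, 1F → 0 − 2 + 1 = -1
The highest value is +3.

+3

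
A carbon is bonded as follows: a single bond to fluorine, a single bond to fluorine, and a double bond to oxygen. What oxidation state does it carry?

+4

The carbon has a double bond to O (2×+1 = +2), one bond to F (+1), one bond to F (+1).
Oxidation state = +2 + 1 + 1 = +4.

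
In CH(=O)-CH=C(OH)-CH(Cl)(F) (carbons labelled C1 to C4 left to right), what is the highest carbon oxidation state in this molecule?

+1

Tallying each carbon's bonds:
C1: 1C, 1H, 2O → 0 − 1 + 2 = +1
C2: 3C, 1H → 0 − 1 = -1
C3: 3C, 1O → 0 + 1 = +1
C4: 1C, 1H, 1F, 1Cl → 0 − 1 + 1 + 1 = +1
The highest value is +1.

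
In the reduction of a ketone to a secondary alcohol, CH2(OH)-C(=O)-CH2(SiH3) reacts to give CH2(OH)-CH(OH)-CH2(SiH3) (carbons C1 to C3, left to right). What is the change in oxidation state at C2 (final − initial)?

Before: C2 has 2 bonds to C, 2 bonds to O → oxidation state +2.
After: C2 has 2 bonds to C, 1 bond to H, 1 bond to O → oxidation state 0.
Δ = 0 − (+2) = -2, so this is a reduction at C2.

-2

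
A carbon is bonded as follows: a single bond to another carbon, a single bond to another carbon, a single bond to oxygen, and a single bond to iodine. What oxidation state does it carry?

Count +1 for every bond to an atom more electronegative than carbon and −1 for every bond to one less electronegative; C–C bonds are 0.
The carbon has one bond to C (0), one bond to C (0), one bond to I (+1), one bond to O (+1).
Oxidation state = 0 + 0 + 1 + 1 = +2.

+2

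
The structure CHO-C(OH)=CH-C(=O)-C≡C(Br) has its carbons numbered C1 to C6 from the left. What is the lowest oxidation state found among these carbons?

Tallying each carbon's bonds:
C1: 1C, 1H, 2O → 0 − 1 + 2 = +1
C2: 3C, 1O → 0 + 1 = +1
C3: 3C, 1H → 0 − 1 = -1
C4: 2C, 2O → 0 + 2 = +2
C5: 4C → 0 = 0
C6: 3C, 1Br → 0 + 1 = +1
The lowest value is -1.

-1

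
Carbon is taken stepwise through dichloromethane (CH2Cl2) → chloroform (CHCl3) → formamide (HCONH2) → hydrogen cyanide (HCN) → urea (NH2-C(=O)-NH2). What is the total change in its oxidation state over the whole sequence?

Carbon oxidation states along the series — dichloromethane: 0, chloroform: +2, formamide: +2, hydrogen cyanide: +2, urea: +4.
Net change = +4 − (0) = +4.

+4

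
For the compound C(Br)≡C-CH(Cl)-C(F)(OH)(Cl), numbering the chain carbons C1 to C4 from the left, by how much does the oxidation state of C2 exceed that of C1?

C2: 4C → 0 = 0
C1: 3C, 1Br → 0 + 1 = +1
Difference: 0 − (+1) = -1.

-1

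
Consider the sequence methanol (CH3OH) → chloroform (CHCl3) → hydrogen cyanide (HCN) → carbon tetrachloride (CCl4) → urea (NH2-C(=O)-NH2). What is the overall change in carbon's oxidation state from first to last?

+6

Carbon oxidation states along the series — methanol: -2, chloroform: +2, hydrogen cyanide: +2, carbon tetrachloride: +4, urea: +4.
Net change = +4 − (-2) = +6.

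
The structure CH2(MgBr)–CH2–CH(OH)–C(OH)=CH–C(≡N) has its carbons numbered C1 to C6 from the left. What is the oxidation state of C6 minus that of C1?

C6: 1C, 3N → 0 + 3 = +3
C1: 1C, 2H, 1Mg → 0 − 2 − 1 = -3
Difference: +3 − (-3) = +6.

+6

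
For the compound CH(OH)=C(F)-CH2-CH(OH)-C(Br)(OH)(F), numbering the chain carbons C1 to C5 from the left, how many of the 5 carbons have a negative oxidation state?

1

Tallying each carbon's bonds:
C1: 2C, 1H, 1O → 0 − 1 + 1 = 0
C2: 3C, 1F → 0 + 1 = +1
C3: 2C, 2H → 0 − 2 = -2
C4: 2C, 1H, 1O → 0 − 1 + 1 = 0
C5: 1C, 1O, 1F, 1Br → 0 + 1 + 1 + 1 = +3
1 carbon (C3) meets the condition.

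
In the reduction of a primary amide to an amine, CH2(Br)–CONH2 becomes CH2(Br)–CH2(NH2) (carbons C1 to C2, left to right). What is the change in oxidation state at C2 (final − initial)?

-4

Before: C2 has 1 bond to C, 2 bonds to O, 1 bond to N → oxidation state +3.
After: C2 has 1 bond to C, 2 bonds to H, 1 bond to N → oxidation state -1.
Δ = -1 − (+3) = -4, so this is a reduction at C2.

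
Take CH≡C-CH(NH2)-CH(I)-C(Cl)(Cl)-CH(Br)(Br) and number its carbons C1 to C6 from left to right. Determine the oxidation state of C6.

Bonds to more-electronegative neighbours contribute +1 each, bonds to H or metals contribute −1 each, and C–C bonds contribute 0.
C6 has one bond to C (0), one bond to Br (+1), one bond to Br (+1), one bond to H (-1).
Oxidation state = 0 + 1 + 1 − 1 = +1.

+1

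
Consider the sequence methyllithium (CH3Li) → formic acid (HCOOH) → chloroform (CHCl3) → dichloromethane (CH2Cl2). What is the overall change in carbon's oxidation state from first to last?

Carbon oxidation states along the series — methyllithium: -4, formic acid: +2, chloroform: +2, dichloromethane: 0.
Net change = 0 − (-4) = +4.

+4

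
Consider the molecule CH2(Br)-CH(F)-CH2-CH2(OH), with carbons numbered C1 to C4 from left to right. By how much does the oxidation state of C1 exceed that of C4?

C1: 1C, 2H, 1Br → 0 − 2 + 1 = -1
C4: 1C, 2H, 1O → 0 − 2 + 1 = -1
Difference: -1 − (-1) = 0.

0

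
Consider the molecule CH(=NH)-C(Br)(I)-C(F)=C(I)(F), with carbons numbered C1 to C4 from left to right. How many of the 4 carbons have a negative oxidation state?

Bonds to more-electronegative neighbours contribute +1 each, bonds to H or metals contribute −1 each, and C–C bonds contribute 0. Tallying each carbon:
C1: 1C, 1H, 2N → 0 − 1 + 2 = +1
C2: 2C, 1Br, 1I → 0 + 1 + 1 = +2
C3: 3C, 1F → 0 + 1 = +1
C4: 2C, 1F, 1I → 0 + 1 + 1 = +2
0 carbons meet the condition.

0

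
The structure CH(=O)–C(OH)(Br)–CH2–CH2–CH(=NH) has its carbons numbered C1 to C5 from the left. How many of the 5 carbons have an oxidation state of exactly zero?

0

Each bond to a more electronegative atom (O, N, halogen) counts +1, each bond to a less electronegative atom (H, metal, B, Si) counts −1, and each C–C bond counts 0. Tallying each carbon:
C1: 1C, 1H, 2O → 0 − 1 + 2 = +1
C2: 2C, 1O, 1Br → 0 + 1 + 1 = +2
C3: 2C, 2H → 0 − 2 = -2
C4: 2C, 2H → 0 − 2 = -2
C5: 1C, 1H, 2N → 0 − 1 + 2 = +1
0 carbons meet the condition.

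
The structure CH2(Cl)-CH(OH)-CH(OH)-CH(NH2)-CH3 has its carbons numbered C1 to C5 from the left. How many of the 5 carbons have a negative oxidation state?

Count +1 for every bond to an atom more electronegative than carbon and −1 for every bond to one less electronegative; C–C bonds are 0. Tallying each carbon:
C1: 1C, 2H, 1Cl → 0 − 2 + 1 = -1
C2: 2C, 1H, 1O → 0 − 1 + 1 = 0
C3: 2C, 1H, 1O → 0 − 1 + 1 = 0
C4: 2C, 1H, 1N → 0 − 1 + 1 = 0
C5: 1C, 3H → 0 − 3 = -3
2 carbons (C1, C5) meet the condition.

2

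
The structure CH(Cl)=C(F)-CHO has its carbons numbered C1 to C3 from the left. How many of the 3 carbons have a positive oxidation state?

2

Tallying each carbon's bonds:
C1: 2C, 1H, 1Cl → 0 − 1 + 1 = 0
C2: 3C, 1F → 0 + 1 = +1
C3: 1C, 1H, 2O → 0 − 1 + 2 = +1
2 carbons (C2, C3) meet the condition.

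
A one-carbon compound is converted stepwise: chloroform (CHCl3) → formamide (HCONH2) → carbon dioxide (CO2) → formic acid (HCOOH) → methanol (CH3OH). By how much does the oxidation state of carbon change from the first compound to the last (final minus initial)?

-4

Carbon oxidation states along the series — chloroform: +2, formamide: +2, carbon dioxide: +4, formic acid: +2, methanol: -2.
Net change = -2 − (+2) = -4.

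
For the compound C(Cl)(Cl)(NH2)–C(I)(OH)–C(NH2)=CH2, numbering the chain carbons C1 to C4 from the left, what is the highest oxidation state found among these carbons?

Assign +1 per bond to O/N/halogen, −1 per bond to H or an electropositive element, and 0 per bond to carbon. Tallying each carbon:
C1: 1C, 1N, 2Cl → 0 + 1 + 2 = +3
C2: 2C, 1O, 1I → 0 + 1 + 1 = +2
C3: 3C, 1N → 0 + 1 = +1
C4: 2C, 2H → 0 − 2 = -2
The highest value is +3.

+3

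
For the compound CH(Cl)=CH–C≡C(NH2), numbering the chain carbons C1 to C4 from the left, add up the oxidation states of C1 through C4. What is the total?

Tallying each carbon's bonds:
C1: 2C, 1H, 1Cl → 0 − 1 + 1 = 0
C2: 3C, 1H → 0 − 1 = -1
C3: 4C → 0 = 0
C4: 3C, 1N → 0 + 1 = +1
Sum = 0 − 1 + 0 + 1 = 0.

0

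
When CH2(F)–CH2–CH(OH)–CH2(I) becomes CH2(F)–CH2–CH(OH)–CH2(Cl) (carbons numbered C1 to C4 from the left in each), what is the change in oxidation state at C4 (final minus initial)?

Before: C4 has 1 bond to C, 2 bonds to H, 1 bond to I → oxidation state -1.
After: C4 has 1 bond to C, 2 bonds to H, 1 bond to Cl → oxidation state -1.
Δ = -1 − (-1) = 0, so no net redox change at C4.

0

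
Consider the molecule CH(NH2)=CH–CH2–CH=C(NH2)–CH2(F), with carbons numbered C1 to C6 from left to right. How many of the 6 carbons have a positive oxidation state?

1

Tallying each carbon's bonds:
C1: 2C, 1H, 1N → 0 − 1 + 1 = 0
C2: 3C, 1H → 0 − 1 = -1
C3: 2C, 2H → 0 − 2 = -2
C4: 3C, 1H → 0 − 1 = -1
C5: 3C, 1N → 0 + 1 = +1
C6: 1C, 2H, 1F → 0 − 2 + 1 = -1
1 carbon (C5) meets the condition.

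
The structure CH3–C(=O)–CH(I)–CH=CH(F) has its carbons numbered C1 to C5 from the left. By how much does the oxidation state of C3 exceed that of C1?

+3

C3: 2C, 1H, 1I → 0 − 1 + 1 = 0
C1: 1C, 3H → 0 − 3 = -3
Difference: 0 − (-3) = +3.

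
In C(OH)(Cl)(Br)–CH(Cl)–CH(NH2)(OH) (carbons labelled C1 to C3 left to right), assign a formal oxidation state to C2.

C2 has one bond to C (0), one bond to C (0), one bond to H (-1), one bond to Cl (+1).
Oxidation state = 0 + 0 − 1 + 1 = 0.

0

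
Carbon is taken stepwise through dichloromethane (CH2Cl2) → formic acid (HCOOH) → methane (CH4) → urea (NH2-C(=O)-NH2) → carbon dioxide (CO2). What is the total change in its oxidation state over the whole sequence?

Carbon oxidation states along the series — dichloromethane: 0, formic acid: +2, methane: -4, urea: +4, carbon dioxide: +4.
Net change = +4 − (0) = +4.

+4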